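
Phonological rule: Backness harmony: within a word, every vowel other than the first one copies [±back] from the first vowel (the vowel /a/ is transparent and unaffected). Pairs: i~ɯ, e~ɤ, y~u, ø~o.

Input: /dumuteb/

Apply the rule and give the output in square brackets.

/e/ harmonizes with /u/ ([+back]) → [ɤ]

[dumutɤb]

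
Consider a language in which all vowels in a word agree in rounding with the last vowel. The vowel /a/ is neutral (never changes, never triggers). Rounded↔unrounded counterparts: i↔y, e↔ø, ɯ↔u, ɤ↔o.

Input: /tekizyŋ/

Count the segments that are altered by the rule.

2

/e/ harmonizes with /y/ ([+round]) → [ø]
/i/ harmonizes with /y/ ([+round]) → [y]
2 segments change.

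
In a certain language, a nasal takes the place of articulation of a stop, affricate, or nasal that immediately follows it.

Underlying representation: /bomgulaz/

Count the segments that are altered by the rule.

1

/m/ before /g/ (velar) → [ŋ]
1 segment changes.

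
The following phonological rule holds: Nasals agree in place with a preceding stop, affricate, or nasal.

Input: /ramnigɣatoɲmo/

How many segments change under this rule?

/n/ after /m/ (labial) → [m]
/m/ after /ɲ/ (palatal) → [ɲ]
2 segments change.

2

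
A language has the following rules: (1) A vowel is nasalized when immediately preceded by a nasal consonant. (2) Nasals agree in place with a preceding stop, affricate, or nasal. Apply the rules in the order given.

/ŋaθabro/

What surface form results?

Rule 1: /a/ after nasal /ŋ/ → [ã]
After rule 1: ŋãθabro
Rule 2: no segment meets the rule's conditions; no change.

[ŋãθabro]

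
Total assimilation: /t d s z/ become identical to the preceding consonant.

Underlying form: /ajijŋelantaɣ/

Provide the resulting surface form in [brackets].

/t/ after /n/ → [n] (total assimilation)

[ajijŋelannaɣ]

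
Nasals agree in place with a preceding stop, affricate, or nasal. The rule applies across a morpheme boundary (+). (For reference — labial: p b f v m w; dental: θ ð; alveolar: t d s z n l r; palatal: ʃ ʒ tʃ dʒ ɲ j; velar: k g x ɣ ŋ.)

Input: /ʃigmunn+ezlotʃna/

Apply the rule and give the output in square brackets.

/m/ after /g/ (velar) → [ŋ]
/n/ after /tʃ/ (palatal) → [ɲ]

[ʃigŋunn+ezlotʃɲa]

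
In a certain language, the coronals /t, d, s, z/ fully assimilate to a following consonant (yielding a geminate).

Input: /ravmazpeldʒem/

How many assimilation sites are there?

1

/z/ before /p/ → [p] (total assimilation)
1 segment changes.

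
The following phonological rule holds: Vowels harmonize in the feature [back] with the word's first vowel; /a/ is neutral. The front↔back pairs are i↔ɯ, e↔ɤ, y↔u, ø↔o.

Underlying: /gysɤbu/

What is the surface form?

/ɤ/ harmonizes with /y/ ([-back]) → [e]
/u/ harmonizes with /y/ ([-back]) → [y]

[gyseby]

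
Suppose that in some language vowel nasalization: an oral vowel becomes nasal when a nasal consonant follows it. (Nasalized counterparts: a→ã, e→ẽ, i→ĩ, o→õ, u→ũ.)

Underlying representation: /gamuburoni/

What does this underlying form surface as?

/a/ before nasal /m/ → [ã]
/o/ before nasal /n/ → [õ]

[gãmuburõni]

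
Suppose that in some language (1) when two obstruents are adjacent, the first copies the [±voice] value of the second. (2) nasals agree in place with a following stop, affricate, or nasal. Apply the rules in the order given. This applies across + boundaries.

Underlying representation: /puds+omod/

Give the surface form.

Rule 1: /d/ before /s/ (voiceless) → [t]
After rule 1: puts+omod
Rule 2: no segment meets the rule's conditions; no change.

[puts+omod]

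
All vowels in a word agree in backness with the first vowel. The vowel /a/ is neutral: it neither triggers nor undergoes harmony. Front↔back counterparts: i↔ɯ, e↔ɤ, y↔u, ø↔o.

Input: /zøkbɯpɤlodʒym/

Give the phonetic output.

[zøkbipelødʒym]

/ɯ/ harmonizes with /ø/ ([-back]) → [i]
/ɤ/ harmonizes with /ø/ ([-back]) → [e]
/o/ harmonizes with /ø/ ([-back]) → [ø]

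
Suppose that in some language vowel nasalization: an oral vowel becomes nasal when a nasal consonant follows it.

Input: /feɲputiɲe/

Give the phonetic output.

[fẽɲputĩɲe]

/e/ before nasal /ɲ/ → [ẽ]
/i/ before nasal /ɲ/ → [ĩ]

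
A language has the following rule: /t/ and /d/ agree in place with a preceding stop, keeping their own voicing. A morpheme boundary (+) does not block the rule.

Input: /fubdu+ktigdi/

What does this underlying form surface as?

/d/ after /b/ (labial) → [b]
/t/ after /k/ (velar) → [k]
/d/ after /g/ (velar) → [g]

[fubbu+kkiggi]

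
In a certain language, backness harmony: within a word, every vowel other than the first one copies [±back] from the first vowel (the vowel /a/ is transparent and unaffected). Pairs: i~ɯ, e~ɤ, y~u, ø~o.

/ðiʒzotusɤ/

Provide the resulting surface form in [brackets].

/o/ harmonizes with /i/ ([-back]) → [ø]
/u/ harmonizes with /i/ ([-back]) → [y]
/ɤ/ harmonizes with /i/ ([-back]) → [e]

[ðiʒzøtyse]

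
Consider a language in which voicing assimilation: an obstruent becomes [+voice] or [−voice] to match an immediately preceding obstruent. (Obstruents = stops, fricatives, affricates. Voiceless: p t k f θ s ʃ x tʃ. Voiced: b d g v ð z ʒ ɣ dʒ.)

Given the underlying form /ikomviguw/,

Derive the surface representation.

[ikomviguw]

no segment meets the rule's conditions; no change.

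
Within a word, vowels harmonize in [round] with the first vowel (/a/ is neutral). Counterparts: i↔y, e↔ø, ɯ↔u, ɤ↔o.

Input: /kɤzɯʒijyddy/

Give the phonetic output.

[kɤzɯʒijiddi]

/y/ harmonizes with /ɤ/ ([-round]) → [i]
/y/ harmonizes with /ɤ/ ([-round]) → [i]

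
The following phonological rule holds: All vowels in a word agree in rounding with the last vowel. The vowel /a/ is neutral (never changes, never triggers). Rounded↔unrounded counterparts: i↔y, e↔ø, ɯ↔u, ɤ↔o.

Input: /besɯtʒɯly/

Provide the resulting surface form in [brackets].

[bøsutʒuly]

/e/ harmonizes with /y/ ([+round]) → [ø]
/ɯ/ harmonizes with /y/ ([+round]) → [u]
/ɯ/ harmonizes with /y/ ([+round]) → [u]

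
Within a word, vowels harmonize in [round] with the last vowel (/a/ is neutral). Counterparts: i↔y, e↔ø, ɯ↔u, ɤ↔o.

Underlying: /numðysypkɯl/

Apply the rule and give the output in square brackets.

[nɯmðisipkɯl]

/u/ harmonizes with /ɯ/ ([-round]) → [ɯ]
/y/ harmonizes with /ɯ/ ([-round]) → [i]
/y/ harmonizes with /ɯ/ ([-round]) → [i]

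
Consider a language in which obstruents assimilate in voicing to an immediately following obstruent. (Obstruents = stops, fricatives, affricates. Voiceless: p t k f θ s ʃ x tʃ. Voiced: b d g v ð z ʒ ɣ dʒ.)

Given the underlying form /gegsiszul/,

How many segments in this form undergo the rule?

/g/ before /s/ (voiceless) → [k]
/s/ before /z/ (voiced) → [z]
2 segments change.

2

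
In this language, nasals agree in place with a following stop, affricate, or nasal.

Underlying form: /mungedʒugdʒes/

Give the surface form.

/n/ before /g/ (velar) → [ŋ]

[muŋgedʒugdʒes]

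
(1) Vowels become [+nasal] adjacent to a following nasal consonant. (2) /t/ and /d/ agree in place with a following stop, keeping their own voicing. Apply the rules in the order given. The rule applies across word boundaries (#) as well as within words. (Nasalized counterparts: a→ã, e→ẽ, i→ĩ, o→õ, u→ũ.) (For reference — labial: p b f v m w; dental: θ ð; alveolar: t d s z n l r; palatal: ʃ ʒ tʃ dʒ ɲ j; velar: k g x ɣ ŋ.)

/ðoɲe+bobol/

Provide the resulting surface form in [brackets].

[ðõɲe+bobol]

Rule 1: /o/ before nasal /ɲ/ → [õ]
After rule 1: ðõɲe+bobol
Rule 2: no segment meets the rule's conditions; no change.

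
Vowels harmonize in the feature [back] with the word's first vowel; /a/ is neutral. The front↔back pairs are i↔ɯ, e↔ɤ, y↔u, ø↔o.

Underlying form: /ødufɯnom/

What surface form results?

/u/ harmonizes with /ø/ ([-back]) → [y]
/ɯ/ harmonizes with /ø/ ([-back]) → [i]
/o/ harmonizes with /ø/ ([-back]) → [ø]

[ødyfinøm]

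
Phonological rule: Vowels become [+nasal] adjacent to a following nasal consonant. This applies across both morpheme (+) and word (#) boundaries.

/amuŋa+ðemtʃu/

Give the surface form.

/a/ before nasal /m/ → [ã]
/u/ before nasal /ŋ/ → [ũ]
/e/ before nasal /m/ → [ẽ]

[ãmũŋa+ðẽmtʃu]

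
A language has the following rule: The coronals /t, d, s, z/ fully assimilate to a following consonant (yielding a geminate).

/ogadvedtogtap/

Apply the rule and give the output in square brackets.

[ogavvettogtap]

/d/ before /v/ → [v] (total assimilation)
/d/ before /t/ → [t] (total assimilation)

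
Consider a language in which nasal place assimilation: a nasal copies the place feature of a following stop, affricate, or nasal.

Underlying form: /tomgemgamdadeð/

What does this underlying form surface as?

/m/ before /g/ (velar) → [ŋ]
/m/ before /g/ (velar) → [ŋ]
/m/ before /d/ (alveolar) → [n]

[toŋgeŋgandadeð]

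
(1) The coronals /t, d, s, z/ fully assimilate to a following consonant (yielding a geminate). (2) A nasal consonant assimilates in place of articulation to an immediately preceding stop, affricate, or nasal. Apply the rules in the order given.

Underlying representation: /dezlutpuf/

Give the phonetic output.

Rule 1: /z/ before /l/ → [l] (total assimilation)
Rule 1: /t/ before /p/ → [p] (total assimilation)
After rule 1: delluppuf
Rule 2: no segment meets the rule's conditions; no change.

[delluppuf]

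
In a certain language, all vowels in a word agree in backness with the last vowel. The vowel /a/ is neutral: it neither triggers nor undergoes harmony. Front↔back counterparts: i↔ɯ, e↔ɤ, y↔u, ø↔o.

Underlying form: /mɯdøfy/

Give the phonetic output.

[midøfy]

/ɯ/ harmonizes with /y/ ([-back]) → [i]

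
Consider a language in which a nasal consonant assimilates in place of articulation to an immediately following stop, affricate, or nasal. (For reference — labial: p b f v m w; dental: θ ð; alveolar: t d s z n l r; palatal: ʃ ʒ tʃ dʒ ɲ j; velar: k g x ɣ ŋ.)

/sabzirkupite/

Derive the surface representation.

no segment meets the rule's conditions; no change.

[sabzirkupite]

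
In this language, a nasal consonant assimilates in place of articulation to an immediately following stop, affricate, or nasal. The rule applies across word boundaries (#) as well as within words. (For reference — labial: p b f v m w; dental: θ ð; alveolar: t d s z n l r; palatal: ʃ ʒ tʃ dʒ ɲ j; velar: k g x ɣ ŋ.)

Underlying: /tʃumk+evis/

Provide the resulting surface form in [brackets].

/m/ before /k/ (velar) → [ŋ]

[tʃuŋk+evis]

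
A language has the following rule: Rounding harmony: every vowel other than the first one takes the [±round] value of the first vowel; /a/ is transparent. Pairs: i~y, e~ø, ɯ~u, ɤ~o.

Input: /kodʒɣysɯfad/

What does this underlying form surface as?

/ɯ/ harmonizes with /o/ ([+round]) → [u]

[kodʒɣysufad]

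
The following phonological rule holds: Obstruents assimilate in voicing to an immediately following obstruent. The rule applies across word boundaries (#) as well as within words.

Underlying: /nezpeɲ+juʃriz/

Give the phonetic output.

/z/ before /p/ (voiceless) → [s]

[nespeɲ+juʃriz]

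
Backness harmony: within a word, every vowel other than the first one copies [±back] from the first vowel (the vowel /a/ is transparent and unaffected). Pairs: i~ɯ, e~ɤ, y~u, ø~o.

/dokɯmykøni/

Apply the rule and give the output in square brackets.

[dokɯmukonɯ]

/y/ harmonizes with /o/ ([+back]) → [u]
/ø/ harmonizes with /o/ ([+back]) → [o]
/i/ harmonizes with /o/ ([+back]) → [ɯ]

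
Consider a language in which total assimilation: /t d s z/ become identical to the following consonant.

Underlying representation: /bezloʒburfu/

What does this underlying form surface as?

[belloʒburfu]

/z/ before /l/ → [l] (total assimilation)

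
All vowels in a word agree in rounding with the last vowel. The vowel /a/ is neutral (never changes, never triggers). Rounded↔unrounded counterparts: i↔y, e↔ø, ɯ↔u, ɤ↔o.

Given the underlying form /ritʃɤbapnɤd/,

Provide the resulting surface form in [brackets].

[ritʃɤbapnɤd]

no segment meets the rule's conditions; no change.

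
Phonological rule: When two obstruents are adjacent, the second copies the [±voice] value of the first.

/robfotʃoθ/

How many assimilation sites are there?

/f/ after /b/ (voiced) → [v]
1 segment changes.

1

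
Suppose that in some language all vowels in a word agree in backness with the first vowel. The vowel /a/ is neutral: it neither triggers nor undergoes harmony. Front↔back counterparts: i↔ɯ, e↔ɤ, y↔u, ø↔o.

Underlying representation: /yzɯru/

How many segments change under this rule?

2

/ɯ/ harmonizes with /y/ ([-back]) → [i]
/u/ harmonizes with /y/ ([-back]) → [y]
2 segments change.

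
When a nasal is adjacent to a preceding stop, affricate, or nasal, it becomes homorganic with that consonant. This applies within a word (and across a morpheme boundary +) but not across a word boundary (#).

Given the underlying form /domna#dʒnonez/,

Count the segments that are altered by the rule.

2

/n/ after /m/ (labial) → [m]
/n/ after /dʒ/ (palatal) → [ɲ]
2 segments change.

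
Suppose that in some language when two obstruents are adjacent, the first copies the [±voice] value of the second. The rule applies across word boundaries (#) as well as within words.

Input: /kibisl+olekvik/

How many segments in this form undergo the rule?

/k/ before /v/ (voiced) → [g]
1 segment changes.

1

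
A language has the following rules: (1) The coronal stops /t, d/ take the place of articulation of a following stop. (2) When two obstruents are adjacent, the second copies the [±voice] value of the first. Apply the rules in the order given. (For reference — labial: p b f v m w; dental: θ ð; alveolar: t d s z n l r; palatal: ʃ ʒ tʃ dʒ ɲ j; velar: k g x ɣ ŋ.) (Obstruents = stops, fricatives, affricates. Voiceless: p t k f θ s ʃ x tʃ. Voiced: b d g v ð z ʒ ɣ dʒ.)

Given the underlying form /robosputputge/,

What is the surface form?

Rule 1: /t/ before /p/ (labial) → [p]
Rule 1: /t/ before /g/ (velar) → [k]
After rule 1: robospuppukge
Rule 2: /g/ after /k/ (voiceless) → [k]

[robospuppukke]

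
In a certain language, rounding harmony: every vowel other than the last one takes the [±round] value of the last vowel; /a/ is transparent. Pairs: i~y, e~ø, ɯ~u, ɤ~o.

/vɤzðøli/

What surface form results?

[vɤzðeli]

/ø/ harmonizes with /i/ ([-round]) → [e]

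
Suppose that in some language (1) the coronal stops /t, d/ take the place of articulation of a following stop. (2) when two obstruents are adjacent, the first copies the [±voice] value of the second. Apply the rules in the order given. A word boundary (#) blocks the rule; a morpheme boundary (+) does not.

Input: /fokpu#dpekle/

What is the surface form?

[fokpu#ppekle]

Rule 1: /d/ before /p/ (labial) → [b]
After rule 1: fokpu#bpekle
Rule 2: /b/ before /p/ (voiceless) → [p]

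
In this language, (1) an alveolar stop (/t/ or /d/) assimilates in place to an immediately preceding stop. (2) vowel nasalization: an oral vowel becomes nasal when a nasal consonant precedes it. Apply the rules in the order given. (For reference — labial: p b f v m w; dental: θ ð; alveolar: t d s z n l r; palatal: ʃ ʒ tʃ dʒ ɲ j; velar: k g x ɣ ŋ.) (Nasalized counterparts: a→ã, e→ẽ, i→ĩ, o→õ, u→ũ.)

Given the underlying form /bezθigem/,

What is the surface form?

Rule 1: no segment meets the rule's conditions; no change.
After rule 1: bezθigem
Rule 2: no segment meets the rule's conditions; no change.

[bezθigem]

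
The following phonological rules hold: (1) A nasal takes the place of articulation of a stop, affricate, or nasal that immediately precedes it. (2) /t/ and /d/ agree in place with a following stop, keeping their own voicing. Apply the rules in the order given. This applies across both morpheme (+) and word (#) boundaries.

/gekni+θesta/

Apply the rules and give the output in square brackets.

[gekŋi+θesta]

Rule 1: /n/ after /k/ (velar) → [ŋ]
After rule 1: gekŋi+θesta
Rule 2: no segment meets the rule's conditions; no change.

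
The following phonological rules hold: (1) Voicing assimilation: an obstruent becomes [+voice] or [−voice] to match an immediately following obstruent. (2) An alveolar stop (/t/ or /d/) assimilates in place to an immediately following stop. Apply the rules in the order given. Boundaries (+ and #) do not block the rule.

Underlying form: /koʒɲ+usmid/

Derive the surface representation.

Rule 1: no segment meets the rule's conditions; no change.
After rule 1: koʒɲ+usmid
Rule 2: no segment meets the rule's conditions; no change.

[koʒɲ+usmid]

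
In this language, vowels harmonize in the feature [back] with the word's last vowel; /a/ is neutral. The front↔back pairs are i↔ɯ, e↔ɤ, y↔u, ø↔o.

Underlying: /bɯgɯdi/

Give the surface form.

[bigidi]

/ɯ/ harmonizes with /i/ ([-back]) → [i]
/ɯ/ harmonizes with /i/ ([-back]) → [i]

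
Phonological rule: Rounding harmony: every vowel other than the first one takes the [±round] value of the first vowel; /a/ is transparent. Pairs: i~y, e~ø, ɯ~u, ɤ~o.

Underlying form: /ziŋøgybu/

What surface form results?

/ø/ harmonizes with /i/ ([-round]) → [e]
/y/ harmonizes with /i/ ([-round]) → [i]
/u/ harmonizes with /i/ ([-round]) → [ɯ]

[ziŋegibɯ]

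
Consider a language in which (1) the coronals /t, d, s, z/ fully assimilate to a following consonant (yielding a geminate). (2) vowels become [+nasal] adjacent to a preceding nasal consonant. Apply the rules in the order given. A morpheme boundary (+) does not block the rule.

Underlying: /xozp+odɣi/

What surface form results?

Rule 1: /z/ before /p/ → [p] (total assimilation)
Rule 1: /d/ before /ɣ/ → [ɣ] (total assimilation)
After rule 1: xopp+oɣɣi
Rule 2: no segment meets the rule's conditions; no change.

[xopp+oɣɣi]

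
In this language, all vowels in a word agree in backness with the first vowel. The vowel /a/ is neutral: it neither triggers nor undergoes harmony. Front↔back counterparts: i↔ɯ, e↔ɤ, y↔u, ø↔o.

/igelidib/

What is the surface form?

[igelidib]

no segment meets the rule's conditions; no change.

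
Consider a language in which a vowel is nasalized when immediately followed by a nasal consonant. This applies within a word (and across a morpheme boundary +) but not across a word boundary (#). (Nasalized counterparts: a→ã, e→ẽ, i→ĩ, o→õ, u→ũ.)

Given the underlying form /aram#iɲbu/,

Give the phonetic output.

/a/ before nasal /m/ → [ã]
/i/ before nasal /ɲ/ → [ĩ]

[arãm#ĩɲbu]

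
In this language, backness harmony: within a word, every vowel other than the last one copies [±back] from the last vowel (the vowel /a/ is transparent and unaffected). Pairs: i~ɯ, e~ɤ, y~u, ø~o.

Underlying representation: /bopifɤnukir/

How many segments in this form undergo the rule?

/o/ harmonizes with /i/ ([-back]) → [ø]
/ɤ/ harmonizes with /i/ ([-back]) → [e]
/u/ harmonizes with /i/ ([-back]) → [y]
3 segments change.

3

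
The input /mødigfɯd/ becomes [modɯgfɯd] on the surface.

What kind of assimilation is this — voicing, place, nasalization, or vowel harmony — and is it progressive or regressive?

/ø/→[o] /i/→[ɯ].
Vowels agree with the last vowel, so the harmony is regressive.

vowel harmony, regressive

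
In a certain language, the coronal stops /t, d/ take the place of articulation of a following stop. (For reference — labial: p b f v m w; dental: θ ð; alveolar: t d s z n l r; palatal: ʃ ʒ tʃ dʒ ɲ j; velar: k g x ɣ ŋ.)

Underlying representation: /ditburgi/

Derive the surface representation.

/t/ before /b/ (labial) → [p]

[dipburgi]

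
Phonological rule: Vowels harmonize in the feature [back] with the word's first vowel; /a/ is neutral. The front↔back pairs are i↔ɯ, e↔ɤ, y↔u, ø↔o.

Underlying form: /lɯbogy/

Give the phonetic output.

/y/ harmonizes with /ɯ/ ([+back]) → [u]

[lɯbogu]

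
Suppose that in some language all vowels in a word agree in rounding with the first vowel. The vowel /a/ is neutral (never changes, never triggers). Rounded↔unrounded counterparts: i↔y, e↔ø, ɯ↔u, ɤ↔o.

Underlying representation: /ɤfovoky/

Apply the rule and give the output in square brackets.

/o/ harmonizes with /ɤ/ ([-round]) → [ɤ]
/o/ harmonizes with /ɤ/ ([-round]) → [ɤ]
/y/ harmonizes with /ɤ/ ([-round]) → [i]

[ɤfɤvɤki]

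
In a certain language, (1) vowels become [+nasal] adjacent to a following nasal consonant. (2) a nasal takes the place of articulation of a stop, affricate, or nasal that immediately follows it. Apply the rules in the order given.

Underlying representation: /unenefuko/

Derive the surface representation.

Rule 1: /u/ before nasal /n/ → [ũ]
Rule 1: /e/ before nasal /n/ → [ẽ]
After rule 1: ũnẽnefuko
Rule 2: no segment meets the rule's conditions; no change.

[ũnẽnefuko]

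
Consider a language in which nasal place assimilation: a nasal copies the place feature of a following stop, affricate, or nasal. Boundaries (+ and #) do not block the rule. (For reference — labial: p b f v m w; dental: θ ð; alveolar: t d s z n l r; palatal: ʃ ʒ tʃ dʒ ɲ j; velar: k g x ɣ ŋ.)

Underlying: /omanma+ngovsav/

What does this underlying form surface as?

/n/ before /m/ (labial) → [m]
/n/ before /g/ (velar) → [ŋ]

[omamma+ŋgovsav]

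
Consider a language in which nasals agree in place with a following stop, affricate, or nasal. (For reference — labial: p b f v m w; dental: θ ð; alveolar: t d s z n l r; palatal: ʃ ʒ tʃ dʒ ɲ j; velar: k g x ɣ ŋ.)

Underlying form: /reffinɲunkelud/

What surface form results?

/n/ before /ɲ/ (palatal) → [ɲ]
/n/ before /k/ (velar) → [ŋ]

[reffiɲɲuŋkelud]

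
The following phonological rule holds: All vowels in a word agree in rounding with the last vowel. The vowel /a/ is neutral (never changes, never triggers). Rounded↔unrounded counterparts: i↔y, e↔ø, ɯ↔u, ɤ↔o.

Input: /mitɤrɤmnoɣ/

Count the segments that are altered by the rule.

3

/i/ harmonizes with /o/ ([+round]) → [y]
/ɤ/ harmonizes with /o/ ([+round]) → [o]
/ɤ/ harmonizes with /o/ ([+round]) → [o]
3 segments change.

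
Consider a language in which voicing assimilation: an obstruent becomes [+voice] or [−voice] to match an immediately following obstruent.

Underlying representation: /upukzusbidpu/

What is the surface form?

[upugzuzbitpu]

/k/ before /z/ (voiced) → [g]
/s/ before /b/ (voiced) → [z]
/d/ before /p/ (voiceless) → [t]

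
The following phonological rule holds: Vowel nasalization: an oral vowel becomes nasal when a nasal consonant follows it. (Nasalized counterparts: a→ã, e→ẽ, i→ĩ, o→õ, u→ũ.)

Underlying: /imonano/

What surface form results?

/i/ before nasal /m/ → [ĩ]
/o/ before nasal /n/ → [õ]
/a/ before nasal /n/ → [ã]

[ĩmõnãno]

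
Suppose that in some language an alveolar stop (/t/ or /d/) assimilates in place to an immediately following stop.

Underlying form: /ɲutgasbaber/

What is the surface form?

/t/ before /g/ (velar) → [k]

[ɲukgasbaber]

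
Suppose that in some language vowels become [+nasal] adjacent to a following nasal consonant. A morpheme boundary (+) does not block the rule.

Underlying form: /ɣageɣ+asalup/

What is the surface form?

[ɣageɣ+asalup]

no segment meets the rule's conditions; no change.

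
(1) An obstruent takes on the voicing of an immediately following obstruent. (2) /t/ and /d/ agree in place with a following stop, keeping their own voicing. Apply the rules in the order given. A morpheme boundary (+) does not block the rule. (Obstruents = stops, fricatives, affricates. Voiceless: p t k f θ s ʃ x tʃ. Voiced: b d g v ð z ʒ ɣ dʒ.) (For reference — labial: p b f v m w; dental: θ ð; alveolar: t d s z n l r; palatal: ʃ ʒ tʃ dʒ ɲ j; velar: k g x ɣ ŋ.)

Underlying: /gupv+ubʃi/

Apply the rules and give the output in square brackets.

Rule 1: /p/ before /v/ (voiced) → [b]
Rule 1: /b/ before /ʃ/ (voiceless) → [p]
After rule 1: gubv+upʃi
Rule 2: no segment meets the rule's conditions; no change.

[gubv+upʃi]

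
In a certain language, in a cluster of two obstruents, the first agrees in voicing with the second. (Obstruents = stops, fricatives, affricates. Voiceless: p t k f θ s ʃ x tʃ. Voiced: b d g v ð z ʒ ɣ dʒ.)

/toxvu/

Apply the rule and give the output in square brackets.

/x/ before /v/ (voiced) → [ɣ]

[toɣvu]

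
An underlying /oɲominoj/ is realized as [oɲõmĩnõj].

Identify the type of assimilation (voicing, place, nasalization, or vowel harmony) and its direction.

/o/→[õ] /i/→[ĩ] /o/→[õ].
Each target copies a feature from the preceding segment, so the direction is progressive.

nasalization, progressive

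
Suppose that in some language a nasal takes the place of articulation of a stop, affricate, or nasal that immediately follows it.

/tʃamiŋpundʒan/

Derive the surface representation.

/ŋ/ before /p/ (labial) → [m]
/n/ before /dʒ/ (palatal) → [ɲ]

[tʃamimpuɲdʒan]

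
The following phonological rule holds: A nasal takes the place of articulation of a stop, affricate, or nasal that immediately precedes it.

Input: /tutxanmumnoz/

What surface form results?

[tutxannummoz]

/m/ after /n/ (alveolar) → [n]
/n/ after /m/ (labial) → [m]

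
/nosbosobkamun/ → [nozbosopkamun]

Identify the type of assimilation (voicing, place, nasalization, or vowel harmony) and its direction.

/s/→[z] /b/→[p].
Each target copies a feature from the following segment, so the direction is regressive.

voicing assimilation, regressive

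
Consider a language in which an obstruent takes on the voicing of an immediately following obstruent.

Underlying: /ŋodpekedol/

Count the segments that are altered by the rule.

1

/d/ before /p/ (voiceless) → [t]
1 segment changes.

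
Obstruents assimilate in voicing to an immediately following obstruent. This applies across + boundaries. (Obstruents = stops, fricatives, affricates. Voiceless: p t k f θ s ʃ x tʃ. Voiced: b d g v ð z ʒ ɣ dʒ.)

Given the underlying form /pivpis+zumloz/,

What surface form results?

[pifpiz+zumloz]

/v/ before /p/ (voiceless) → [f]
/s/ before /z/ (voiced) → [z]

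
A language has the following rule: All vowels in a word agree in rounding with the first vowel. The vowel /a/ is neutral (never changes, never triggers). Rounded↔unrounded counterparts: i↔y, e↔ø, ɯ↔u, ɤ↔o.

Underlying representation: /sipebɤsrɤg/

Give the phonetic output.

no segment meets the rule's conditions; no change.

[sipebɤsrɤg]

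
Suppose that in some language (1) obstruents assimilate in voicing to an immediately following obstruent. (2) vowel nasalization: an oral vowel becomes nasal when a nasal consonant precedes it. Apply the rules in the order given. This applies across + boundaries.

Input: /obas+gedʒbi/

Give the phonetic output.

[obaz+gedʒbi]

Rule 1: /s/ before /g/ (voiced) → [z]
After rule 1: obaz+gedʒbi
Rule 2: no segment meets the rule's conditions; no change.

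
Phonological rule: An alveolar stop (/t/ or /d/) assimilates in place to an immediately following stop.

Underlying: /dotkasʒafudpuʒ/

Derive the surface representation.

/t/ before /k/ (velar) → [k]
/d/ before /p/ (labial) → [b]

[dokkasʒafubpuʒ]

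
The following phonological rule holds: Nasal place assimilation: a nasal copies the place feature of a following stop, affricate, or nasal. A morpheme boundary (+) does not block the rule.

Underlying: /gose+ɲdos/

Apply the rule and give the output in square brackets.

/ɲ/ before /d/ (alveolar) → [n]

[gose+ndos]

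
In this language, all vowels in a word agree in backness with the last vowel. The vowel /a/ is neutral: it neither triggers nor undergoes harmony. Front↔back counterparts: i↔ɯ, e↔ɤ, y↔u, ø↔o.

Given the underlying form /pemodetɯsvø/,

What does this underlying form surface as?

/o/ harmonizes with /ø/ ([-back]) → [ø]
/ɯ/ harmonizes with /ø/ ([-back]) → [i]

[pemødetisvø]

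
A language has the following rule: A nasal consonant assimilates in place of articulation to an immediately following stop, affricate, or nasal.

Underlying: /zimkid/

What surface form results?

[ziŋkid]

/m/ before /k/ (velar) → [ŋ]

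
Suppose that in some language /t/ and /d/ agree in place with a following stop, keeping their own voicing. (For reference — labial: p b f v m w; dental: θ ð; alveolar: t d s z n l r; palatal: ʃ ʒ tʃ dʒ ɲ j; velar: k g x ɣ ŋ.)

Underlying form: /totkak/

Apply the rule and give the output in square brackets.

/t/ before /k/ (velar) → [k]

[tokkak]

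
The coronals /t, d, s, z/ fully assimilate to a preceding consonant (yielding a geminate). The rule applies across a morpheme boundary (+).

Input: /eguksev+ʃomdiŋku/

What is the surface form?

[egukkev+ʃommiŋku]

/s/ after /k/ → [k] (total assimilation)
/d/ after /m/ → [m] (total assimilation)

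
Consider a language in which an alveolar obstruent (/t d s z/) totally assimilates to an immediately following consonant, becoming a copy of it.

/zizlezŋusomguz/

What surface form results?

/z/ before /l/ → [l] (total assimilation)
/z/ before /ŋ/ → [ŋ] (total assimilation)

[zilleŋŋusomguz]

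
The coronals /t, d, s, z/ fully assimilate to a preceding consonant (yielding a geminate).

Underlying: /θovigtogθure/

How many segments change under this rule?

1

/t/ after /g/ → [g] (total assimilation)
1 segment changes.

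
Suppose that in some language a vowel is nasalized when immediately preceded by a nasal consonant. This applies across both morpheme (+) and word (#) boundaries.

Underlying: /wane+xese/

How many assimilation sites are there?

/e/ after nasal /n/ → [ẽ]
1 segment changes.

1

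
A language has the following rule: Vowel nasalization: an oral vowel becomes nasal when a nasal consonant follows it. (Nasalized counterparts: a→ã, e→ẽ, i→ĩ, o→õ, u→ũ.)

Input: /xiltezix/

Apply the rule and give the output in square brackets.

[xiltezix]

no segment meets the rule's conditions; no change.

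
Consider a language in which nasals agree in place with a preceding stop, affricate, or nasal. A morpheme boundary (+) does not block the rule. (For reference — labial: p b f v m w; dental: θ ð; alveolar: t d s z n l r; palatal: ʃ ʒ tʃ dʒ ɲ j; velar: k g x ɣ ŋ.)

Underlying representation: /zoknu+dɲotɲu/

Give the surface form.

[zokŋu+dnotnu]

/n/ after /k/ (velar) → [ŋ]
/ɲ/ after /d/ (alveolar) → [n]
/ɲ/ after /t/ (alveolar) → [n]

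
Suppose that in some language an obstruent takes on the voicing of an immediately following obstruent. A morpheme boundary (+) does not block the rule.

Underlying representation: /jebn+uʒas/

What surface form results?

no segment meets the rule's conditions; no change.

[jebn+uʒas]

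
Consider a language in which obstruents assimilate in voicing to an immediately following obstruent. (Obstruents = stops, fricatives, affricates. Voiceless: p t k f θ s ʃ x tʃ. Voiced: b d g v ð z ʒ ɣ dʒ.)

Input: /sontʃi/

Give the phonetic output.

no segment meets the rule's conditions; no change.

[sontʃi]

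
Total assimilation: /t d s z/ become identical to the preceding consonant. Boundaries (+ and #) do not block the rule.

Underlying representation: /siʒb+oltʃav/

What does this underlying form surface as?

no segment meets the rule's conditions; no change.

[siʒb+oltʃav]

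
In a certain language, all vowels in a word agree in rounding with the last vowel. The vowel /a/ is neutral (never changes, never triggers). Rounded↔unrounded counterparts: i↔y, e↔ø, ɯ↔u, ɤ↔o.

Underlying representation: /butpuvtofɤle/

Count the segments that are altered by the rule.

/u/ harmonizes with /e/ ([-round]) → [ɯ]
/u/ harmonizes with /e/ ([-round]) → [ɯ]
/o/ harmonizes with /e/ ([-round]) → [ɤ]
3 segments change.

3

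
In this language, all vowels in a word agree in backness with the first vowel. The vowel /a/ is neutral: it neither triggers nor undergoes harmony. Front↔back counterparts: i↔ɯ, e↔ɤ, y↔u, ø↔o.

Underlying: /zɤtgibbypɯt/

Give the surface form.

/i/ harmonizes with /ɤ/ ([+back]) → [ɯ]
/y/ harmonizes with /ɤ/ ([+back]) → [u]

[zɤtgɯbbupɯt]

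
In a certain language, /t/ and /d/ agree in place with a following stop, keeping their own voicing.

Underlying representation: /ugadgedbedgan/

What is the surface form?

/d/ before /g/ (velar) → [g]
/d/ before /b/ (labial) → [b]
/d/ before /g/ (velar) → [g]

[ugaggebbeggan]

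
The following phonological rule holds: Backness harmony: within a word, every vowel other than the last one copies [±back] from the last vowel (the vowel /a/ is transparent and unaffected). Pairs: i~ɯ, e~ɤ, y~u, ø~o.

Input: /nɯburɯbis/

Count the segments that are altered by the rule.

3

/ɯ/ harmonizes with /i/ ([-back]) → [i]
/u/ harmonizes with /i/ ([-back]) → [y]
/ɯ/ harmonizes with /i/ ([-back]) → [i]
3 segments change.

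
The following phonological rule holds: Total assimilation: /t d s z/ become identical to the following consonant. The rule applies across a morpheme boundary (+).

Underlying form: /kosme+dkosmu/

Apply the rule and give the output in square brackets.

[komme+kkommu]

/s/ before /m/ → [m] (total assimilation)
/d/ before /k/ → [k] (total assimilation)
/s/ before /m/ → [m] (total assimilation)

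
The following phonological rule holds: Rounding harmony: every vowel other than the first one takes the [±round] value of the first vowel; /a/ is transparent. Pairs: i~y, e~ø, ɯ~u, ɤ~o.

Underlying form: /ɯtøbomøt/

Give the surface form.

/ø/ harmonizes with /ɯ/ ([-round]) → [e]
/o/ harmonizes with /ɯ/ ([-round]) → [ɤ]
/ø/ harmonizes with /ɯ/ ([-round]) → [e]

[ɯtebɤmet]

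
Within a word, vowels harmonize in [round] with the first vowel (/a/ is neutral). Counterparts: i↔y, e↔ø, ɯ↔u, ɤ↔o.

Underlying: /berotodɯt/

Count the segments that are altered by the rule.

/o/ harmonizes with /e/ ([-round]) → [ɤ]
/o/ harmonizes with /e/ ([-round]) → [ɤ]
2 segments change.

2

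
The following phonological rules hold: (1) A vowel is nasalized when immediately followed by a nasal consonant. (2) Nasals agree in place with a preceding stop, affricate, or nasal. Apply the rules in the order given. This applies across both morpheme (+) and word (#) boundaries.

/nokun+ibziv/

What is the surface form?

[nokũn+ibziv]

Rule 1: /u/ before nasal /n/ → [ũ]
After rule 1: nokũn+ibziv
Rule 2: no segment meets the rule's conditions; no change.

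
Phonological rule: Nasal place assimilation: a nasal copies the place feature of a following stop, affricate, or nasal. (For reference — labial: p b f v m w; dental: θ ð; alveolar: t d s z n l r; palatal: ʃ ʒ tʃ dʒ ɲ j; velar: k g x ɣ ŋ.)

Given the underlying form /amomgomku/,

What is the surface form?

[amoŋgoŋku]

/m/ before /g/ (velar) → [ŋ]
/m/ before /k/ (velar) → [ŋ]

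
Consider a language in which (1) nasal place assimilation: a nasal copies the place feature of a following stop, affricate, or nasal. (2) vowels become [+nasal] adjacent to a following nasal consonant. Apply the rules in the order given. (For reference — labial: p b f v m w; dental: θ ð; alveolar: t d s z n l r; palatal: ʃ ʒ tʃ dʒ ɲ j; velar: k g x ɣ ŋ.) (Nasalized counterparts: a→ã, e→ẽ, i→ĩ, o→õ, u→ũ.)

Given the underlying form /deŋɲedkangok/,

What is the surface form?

Rule 1: /ŋ/ before /ɲ/ (palatal) → [ɲ]
Rule 1: /n/ before /g/ (velar) → [ŋ]
After rule 1: deɲɲedkaŋgok
Rule 2: /e/ before nasal /ɲ/ → [ẽ]
Rule 2: /a/ before nasal /ŋ/ → [ã]

[dẽɲɲedkãŋgok]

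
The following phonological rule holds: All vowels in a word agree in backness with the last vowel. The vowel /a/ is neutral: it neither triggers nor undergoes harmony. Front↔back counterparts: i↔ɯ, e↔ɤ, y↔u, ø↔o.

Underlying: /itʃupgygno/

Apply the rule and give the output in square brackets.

/i/ harmonizes with /o/ ([+back]) → [ɯ]
/y/ harmonizes with /o/ ([+back]) → [u]

[ɯtʃupgugno]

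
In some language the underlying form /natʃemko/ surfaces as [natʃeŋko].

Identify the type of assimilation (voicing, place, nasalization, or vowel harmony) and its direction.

place assimilation, regressive

/m/→[ŋ].
Each target copies a feature from the following segment, so the direction is regressive.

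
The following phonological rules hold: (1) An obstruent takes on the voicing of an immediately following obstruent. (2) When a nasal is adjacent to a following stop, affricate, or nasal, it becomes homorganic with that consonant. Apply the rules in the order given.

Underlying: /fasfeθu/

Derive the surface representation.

[fasfeθu]

Rule 1: no segment meets the rule's conditions; no change.
After rule 1: fasfeθu
Rule 2: no segment meets the rule's conditions; no change.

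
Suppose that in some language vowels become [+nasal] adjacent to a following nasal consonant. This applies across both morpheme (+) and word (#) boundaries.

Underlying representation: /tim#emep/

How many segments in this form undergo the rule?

/i/ before nasal /m/ → [ĩ]
/e/ before nasal /m/ → [ẽ]
2 segments change.

2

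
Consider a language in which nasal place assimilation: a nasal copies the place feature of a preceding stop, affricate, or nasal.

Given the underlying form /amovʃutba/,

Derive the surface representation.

no segment meets the rule's conditions; no change.

[amovʃutba]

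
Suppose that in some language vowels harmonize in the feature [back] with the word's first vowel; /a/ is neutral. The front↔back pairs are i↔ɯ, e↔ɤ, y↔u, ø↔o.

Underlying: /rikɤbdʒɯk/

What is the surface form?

[rikebdʒik]

/ɤ/ harmonizes with /i/ ([-back]) → [e]
/ɯ/ harmonizes with /i/ ([-back]) → [i]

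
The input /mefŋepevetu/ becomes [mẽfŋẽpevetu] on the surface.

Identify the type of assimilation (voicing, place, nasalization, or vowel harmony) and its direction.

nasalization, progressive

/e/→[ẽ] /e/→[ẽ].
Each target copies a feature from the preceding segment, so the direction is progressive.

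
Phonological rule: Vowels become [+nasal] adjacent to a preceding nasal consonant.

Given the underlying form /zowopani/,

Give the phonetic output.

[zowopanĩ]

/i/ after nasal /n/ → [ĩ]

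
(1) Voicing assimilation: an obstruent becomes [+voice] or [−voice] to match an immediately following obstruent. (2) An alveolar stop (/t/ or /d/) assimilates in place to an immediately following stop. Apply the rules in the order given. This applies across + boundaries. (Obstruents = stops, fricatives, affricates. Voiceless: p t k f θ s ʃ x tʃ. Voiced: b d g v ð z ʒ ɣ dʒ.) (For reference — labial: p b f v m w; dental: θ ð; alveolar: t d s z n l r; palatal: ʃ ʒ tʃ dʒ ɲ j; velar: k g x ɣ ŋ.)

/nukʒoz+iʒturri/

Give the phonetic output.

[nugʒoz+iʃturri]

Rule 1: /k/ before /ʒ/ (voiced) → [g]
Rule 1: /ʒ/ before /t/ (voiceless) → [ʃ]
After rule 1: nugʒoz+iʃturri
Rule 2: no segment meets the rule's conditions; no change.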